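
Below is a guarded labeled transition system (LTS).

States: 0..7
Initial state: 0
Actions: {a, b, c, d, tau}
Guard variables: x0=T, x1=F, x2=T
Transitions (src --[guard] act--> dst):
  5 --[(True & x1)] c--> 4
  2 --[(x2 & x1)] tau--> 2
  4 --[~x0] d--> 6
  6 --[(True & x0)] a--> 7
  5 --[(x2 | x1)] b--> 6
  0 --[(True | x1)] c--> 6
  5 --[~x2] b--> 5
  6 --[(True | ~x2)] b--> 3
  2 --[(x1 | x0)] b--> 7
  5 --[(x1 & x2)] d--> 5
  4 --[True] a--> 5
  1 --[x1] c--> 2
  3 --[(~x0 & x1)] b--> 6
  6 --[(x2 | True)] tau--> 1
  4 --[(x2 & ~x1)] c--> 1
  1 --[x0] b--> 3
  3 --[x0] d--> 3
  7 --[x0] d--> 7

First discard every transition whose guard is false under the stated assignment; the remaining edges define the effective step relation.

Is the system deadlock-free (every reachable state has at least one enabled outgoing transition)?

Answer: DEADLOCK-FREE

Trace:
R = {0,1,3,6,7}
  0: c→6  [1 out]
  1: b→3  [1 out]
  3: d→3  [1 out]
  6: a→7  b→3  tau→1  [3 out]
  7: d→7  [1 out]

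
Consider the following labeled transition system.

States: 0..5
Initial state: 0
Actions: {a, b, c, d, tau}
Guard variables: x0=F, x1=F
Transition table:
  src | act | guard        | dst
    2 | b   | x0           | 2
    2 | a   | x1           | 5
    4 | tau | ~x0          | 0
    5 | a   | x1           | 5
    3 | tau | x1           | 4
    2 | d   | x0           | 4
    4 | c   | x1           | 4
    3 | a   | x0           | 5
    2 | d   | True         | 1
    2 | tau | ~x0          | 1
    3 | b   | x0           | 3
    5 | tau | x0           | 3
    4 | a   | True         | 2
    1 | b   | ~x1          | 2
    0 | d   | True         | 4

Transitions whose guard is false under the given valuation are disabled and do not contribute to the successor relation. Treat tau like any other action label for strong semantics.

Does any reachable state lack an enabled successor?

Answer: DEADLOCK-FREE

Analysis:
Reach set: {0,1,2,4}
  0: d→4  [1 out]
  1: b→2  [1 out]
  2: d→1  tau→1  [2 out]
  4: a→2  tau→0  [2 out]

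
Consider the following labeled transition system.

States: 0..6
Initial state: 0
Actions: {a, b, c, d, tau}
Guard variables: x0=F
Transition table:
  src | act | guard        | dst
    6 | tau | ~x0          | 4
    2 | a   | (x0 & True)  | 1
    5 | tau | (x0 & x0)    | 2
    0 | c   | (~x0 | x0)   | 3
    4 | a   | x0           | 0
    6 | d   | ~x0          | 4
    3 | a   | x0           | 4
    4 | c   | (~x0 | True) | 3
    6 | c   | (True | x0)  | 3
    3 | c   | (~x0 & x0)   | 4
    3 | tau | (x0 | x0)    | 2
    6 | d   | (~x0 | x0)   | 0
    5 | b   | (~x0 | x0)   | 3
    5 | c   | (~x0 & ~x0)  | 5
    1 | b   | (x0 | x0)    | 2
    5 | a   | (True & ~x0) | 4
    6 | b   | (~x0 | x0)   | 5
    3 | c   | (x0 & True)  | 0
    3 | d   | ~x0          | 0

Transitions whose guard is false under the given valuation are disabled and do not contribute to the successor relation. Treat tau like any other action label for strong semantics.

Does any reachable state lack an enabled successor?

R = {0,3}
  0: c→3  [1 out]
  3: d→0  [1 out]

Answer: DEADLOCK-FREE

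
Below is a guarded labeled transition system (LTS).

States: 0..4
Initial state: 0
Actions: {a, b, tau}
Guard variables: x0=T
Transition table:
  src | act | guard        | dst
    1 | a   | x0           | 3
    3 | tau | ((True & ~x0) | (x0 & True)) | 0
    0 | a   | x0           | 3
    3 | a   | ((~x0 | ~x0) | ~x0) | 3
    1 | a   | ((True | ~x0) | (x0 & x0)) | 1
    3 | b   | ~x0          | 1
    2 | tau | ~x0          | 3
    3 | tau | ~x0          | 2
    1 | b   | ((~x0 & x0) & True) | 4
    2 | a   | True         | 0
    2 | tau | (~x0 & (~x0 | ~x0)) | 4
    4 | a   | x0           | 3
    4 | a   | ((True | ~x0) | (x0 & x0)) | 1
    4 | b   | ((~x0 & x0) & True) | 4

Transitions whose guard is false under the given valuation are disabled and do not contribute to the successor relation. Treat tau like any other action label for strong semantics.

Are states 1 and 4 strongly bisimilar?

Answer: BISIMILAR

Working:
Bisimulation quotient by refinement:
  P[0] = {{0,1,2,3,4}}
  P[1] = {{0,1,2,4},{3}}
  P[2] = {{0},{1,4},{2},{3}}
stable after 3 split(s): 4 block(s)
1∈{1,4}, 4∈{1,4}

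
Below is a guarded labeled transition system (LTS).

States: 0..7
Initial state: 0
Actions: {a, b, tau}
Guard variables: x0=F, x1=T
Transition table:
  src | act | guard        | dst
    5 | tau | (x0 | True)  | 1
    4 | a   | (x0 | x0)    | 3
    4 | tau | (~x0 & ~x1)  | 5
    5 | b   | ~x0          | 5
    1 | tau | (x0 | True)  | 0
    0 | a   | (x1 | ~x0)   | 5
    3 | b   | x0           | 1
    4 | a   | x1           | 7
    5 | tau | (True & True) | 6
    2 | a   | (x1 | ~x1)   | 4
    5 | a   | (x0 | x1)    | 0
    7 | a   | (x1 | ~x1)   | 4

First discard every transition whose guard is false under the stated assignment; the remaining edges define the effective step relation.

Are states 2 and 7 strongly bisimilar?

Refine partition for ~:
  π0 = {{0,1,2,3,4,5,6,7}}
  π1 = {{0,2,4,7},{1},{3,6},{5}}
  π2 = {{0},{1},{2,4,7},{3,6},{5}}
stable after 3 split(s): 5 block(s)
2∈{2,4,7}, 7∈{2,4,7}

Answer: BISIMILAR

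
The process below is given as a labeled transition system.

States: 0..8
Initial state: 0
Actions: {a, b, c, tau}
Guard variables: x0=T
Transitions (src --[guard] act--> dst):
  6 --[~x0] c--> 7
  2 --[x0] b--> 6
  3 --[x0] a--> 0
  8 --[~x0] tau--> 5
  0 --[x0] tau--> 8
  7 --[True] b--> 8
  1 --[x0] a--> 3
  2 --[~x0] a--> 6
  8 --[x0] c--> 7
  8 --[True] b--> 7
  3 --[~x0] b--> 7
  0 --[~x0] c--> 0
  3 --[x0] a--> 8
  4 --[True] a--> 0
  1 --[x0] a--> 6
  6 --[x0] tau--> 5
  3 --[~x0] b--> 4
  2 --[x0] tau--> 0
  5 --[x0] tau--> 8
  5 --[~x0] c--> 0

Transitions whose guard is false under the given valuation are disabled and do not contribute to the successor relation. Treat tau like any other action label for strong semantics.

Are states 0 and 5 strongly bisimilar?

Answer: BISIMILAR

Trace:
Compute ~ classes (split until stable):
  π0 = {{0,1,2,3,4,5,6,7,8}}
  π1 = {{0,5,6},{1,3,4},{2},{7},{8}}
  π2 = {{0,5},{1},{2},{3},{4},{6},{7},{8}}
Fixed point at round 3; 8 class(es).
0∈{0,5}, 5∈{0,5}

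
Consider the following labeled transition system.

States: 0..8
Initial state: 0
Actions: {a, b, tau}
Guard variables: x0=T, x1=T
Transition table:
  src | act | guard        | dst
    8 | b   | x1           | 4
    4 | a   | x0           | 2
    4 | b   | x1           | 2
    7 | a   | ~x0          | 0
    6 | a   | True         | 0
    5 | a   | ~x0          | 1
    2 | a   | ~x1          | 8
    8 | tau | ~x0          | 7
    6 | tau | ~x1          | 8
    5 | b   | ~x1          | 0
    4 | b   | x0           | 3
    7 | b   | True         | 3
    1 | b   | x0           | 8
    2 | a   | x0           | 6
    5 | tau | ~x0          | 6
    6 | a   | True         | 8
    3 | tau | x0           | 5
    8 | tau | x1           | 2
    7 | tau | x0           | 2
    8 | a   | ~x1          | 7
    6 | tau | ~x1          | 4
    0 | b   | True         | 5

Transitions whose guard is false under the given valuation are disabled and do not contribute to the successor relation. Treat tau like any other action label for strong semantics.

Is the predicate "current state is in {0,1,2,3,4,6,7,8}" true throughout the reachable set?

Allowed set {0,1,2,3,4,6,7,8}
R = {0,5}
  0: ok
  5: VIOLATES
reach 5 via b — violates

Answer: INVARIANT VIOLATED at state 5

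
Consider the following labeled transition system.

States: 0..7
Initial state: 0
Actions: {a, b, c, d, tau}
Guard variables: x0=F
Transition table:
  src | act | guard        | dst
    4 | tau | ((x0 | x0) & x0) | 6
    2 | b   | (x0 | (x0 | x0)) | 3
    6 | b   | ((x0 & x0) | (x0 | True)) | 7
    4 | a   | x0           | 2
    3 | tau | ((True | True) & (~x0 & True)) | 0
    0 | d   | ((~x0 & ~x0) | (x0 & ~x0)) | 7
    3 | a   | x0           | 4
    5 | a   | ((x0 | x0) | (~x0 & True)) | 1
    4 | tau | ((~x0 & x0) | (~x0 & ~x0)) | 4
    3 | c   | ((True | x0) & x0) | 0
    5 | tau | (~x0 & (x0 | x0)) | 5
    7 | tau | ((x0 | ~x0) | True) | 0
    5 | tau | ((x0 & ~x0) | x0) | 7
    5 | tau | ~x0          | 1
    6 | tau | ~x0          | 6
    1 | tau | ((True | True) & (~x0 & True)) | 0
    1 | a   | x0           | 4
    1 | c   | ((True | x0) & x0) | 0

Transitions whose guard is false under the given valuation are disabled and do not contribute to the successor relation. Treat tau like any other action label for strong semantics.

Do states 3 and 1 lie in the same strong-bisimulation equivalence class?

Refine partition for ~:
  round 0: {{0,1,2,3,4,5,6,7}}
  round 1: {{0},{1,3,4,7},{2},{5},{6}}
  round 2: {{0},{1,3,7},{2},{4},{5},{6}}
stable after 3 split(s): 6 block(s)
3∈{1,3,7}, 1∈{1,3,7}

Answer: BISIMILAR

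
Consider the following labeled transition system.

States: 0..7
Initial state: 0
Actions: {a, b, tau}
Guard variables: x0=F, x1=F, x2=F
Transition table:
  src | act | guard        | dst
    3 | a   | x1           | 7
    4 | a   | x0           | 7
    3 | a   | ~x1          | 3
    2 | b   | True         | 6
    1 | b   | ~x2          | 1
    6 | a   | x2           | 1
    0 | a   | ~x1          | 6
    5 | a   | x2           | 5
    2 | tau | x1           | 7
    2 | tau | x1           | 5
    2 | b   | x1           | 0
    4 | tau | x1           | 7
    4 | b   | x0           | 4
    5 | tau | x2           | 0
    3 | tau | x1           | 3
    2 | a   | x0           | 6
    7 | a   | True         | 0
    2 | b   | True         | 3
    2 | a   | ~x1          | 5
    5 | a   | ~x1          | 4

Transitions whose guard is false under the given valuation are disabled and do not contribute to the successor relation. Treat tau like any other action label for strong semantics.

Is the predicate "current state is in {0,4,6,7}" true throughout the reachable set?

Answer: INVARIANT HOLDS

Analysis:
Allowed set {0,4,6,7}
Reach set: {0,6}
  0: ✓
  6: ✓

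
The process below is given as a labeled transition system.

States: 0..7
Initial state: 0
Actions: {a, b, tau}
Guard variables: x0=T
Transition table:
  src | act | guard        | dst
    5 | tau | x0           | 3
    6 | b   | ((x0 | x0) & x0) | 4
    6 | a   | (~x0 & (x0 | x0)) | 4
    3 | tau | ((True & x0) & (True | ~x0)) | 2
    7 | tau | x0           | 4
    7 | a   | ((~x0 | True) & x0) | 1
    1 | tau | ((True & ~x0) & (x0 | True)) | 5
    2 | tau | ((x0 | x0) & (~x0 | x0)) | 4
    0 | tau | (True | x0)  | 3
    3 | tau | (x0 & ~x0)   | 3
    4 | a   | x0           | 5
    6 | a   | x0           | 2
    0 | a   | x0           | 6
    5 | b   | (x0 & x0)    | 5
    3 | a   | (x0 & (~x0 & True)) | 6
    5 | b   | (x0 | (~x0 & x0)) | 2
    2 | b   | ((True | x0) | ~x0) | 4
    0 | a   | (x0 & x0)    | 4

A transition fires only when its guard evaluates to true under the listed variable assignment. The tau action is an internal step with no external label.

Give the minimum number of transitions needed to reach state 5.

Answer: 2

Trace:
Breadth-first toward 5:
  L0 = {0}
  L1 = {3,4,6}
  L2 = {2,5}
5 enters at depth 2; path a·a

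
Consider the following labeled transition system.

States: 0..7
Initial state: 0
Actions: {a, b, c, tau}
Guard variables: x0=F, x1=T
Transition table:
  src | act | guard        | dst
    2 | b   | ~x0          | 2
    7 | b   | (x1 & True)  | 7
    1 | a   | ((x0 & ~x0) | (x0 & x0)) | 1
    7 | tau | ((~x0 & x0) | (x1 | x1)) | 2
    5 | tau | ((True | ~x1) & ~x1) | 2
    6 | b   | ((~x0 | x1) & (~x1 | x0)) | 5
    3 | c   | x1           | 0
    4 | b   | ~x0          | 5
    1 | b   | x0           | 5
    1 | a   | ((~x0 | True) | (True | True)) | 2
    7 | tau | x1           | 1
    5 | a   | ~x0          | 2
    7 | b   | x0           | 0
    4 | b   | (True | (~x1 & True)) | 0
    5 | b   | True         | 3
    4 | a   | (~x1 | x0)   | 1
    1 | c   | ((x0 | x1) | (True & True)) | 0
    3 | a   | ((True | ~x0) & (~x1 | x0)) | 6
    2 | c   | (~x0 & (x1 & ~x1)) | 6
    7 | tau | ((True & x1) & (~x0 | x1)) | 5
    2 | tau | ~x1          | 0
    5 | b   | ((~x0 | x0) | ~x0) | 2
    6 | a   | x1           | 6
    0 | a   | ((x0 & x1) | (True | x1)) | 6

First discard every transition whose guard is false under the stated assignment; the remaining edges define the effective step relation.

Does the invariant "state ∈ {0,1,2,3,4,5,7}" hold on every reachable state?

Inv-set: {0,1,2,3,4,5,7}
R = {0,6}
  0: ok
  6: VIOLATES
witness against invariant: a → 6

Answer: INVARIANT VIOLATED at state 6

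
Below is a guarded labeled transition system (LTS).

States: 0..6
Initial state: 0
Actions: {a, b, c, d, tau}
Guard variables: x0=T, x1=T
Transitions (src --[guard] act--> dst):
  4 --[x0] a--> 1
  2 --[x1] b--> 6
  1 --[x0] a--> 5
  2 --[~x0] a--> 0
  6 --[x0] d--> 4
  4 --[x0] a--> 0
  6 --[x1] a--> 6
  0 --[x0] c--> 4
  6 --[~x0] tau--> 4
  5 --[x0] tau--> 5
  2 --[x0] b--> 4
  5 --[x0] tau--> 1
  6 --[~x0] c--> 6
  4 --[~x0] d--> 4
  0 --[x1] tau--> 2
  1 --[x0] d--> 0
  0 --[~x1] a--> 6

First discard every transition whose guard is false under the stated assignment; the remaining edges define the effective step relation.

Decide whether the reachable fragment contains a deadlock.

Answer: DEADLOCK-FREE

Analysis:
R = {0,1,2,4,5,6}
  0: c→4  tau→2  [2 exit(s)]
  1: a→5  d→0  [2 exit(s)]
  2: b→4  b→6  [2 exit(s)]
  4: a→0  a→1  [2 exit(s)]
  5: tau→1  tau→5  [2 exit(s)]
  6: a→6  d→4  [2 exit(s)]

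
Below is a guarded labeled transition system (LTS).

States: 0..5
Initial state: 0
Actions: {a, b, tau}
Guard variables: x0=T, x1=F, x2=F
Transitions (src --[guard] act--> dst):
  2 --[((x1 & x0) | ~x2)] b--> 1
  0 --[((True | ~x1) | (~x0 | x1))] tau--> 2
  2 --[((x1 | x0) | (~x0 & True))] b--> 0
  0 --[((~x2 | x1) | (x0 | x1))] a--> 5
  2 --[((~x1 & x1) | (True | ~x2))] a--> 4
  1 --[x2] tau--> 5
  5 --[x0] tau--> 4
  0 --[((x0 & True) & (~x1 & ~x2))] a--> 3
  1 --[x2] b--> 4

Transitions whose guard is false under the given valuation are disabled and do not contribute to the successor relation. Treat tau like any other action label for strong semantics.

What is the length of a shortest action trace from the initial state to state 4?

Breadth-first toward 4:
  L0 = {0}
  L1 = {2,3,5}
  L2 = {1,4}
4 enters at depth 2; path a·tau

Answer: 2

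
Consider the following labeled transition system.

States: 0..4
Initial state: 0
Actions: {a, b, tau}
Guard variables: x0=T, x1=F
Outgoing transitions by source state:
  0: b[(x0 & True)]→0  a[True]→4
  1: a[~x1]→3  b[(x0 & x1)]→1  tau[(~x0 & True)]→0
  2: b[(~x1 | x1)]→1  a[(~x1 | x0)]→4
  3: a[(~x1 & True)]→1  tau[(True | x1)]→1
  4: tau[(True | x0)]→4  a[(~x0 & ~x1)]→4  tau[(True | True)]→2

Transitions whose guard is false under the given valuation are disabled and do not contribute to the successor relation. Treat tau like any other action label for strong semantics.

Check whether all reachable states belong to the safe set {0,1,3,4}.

Allowed set {0,1,3,4}
Reachable = {0,1,2,3,4}
  0: ✓
  1: ✓
  2: outside
  3: ✓
  4: ✓
reach 2 via a·tau — violates

Answer: INVARIANT VIOLATED at state 2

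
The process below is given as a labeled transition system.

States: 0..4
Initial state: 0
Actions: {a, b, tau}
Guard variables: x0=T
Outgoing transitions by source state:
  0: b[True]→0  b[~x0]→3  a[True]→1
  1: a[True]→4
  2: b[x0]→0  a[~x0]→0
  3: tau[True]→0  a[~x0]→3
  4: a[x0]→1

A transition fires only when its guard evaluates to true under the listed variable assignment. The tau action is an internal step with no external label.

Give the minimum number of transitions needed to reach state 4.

Answer: 2

Analysis:
BFS to 4:
  L0 = {0}
  L1 = {1}
  L2 = {4}
4 enters at depth 2; path a·a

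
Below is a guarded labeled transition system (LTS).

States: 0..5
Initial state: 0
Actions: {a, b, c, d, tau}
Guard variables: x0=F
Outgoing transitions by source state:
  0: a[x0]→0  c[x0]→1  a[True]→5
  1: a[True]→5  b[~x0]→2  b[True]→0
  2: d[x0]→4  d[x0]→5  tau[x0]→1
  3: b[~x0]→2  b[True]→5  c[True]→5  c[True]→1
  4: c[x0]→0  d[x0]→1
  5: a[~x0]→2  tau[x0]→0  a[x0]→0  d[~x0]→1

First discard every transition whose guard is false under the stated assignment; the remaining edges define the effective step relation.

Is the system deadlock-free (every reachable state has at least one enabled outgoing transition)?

Reachable = {0,1,2,5}
  0: a→5  [deg 1]
  1: a→5  b→0  b→2  [deg 3]
  2: ∅  [no exit]
  5: a→2  d→1  [deg 2]
Path to 2: a·a

Answer: DEADLOCK at state 2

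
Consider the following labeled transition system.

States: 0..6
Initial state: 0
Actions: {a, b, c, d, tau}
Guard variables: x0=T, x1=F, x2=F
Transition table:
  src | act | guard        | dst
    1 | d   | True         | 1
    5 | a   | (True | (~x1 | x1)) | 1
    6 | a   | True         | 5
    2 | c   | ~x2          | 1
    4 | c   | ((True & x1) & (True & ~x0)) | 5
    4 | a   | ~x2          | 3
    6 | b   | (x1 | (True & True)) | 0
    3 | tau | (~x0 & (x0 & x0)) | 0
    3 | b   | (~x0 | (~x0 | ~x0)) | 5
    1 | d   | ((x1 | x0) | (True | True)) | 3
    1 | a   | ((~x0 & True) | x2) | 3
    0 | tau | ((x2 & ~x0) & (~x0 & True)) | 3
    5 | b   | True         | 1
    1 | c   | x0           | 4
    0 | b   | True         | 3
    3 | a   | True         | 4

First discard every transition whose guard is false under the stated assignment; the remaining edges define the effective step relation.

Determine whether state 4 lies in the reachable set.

11 transition(s) survive guard evaluation.
Layer 0: {0}
Layer 1: {3}  cumulative {0,3}
Layer 2: {4}  cumulative {0,3,4}
Reachable = {0,3,4}
Path to 4: b·a

Answer: REACHABLE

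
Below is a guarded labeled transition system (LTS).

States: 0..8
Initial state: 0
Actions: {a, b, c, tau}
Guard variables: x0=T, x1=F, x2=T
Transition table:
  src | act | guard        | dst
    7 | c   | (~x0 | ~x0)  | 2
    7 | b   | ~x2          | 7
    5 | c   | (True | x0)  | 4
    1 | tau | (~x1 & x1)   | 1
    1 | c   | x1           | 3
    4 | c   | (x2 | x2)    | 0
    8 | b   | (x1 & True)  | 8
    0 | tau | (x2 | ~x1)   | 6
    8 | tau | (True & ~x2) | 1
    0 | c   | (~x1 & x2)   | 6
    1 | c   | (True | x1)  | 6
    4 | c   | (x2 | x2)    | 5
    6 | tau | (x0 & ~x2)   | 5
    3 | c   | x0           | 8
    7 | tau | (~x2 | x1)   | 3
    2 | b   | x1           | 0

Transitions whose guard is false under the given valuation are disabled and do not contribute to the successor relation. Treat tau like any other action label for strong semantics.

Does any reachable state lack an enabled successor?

Reachable = {0,6}
  0: c→6  tau→6  [deg 2]
  6: ∅  [no exit]
trace reaching 6: tau

Answer: DEADLOCK at state 6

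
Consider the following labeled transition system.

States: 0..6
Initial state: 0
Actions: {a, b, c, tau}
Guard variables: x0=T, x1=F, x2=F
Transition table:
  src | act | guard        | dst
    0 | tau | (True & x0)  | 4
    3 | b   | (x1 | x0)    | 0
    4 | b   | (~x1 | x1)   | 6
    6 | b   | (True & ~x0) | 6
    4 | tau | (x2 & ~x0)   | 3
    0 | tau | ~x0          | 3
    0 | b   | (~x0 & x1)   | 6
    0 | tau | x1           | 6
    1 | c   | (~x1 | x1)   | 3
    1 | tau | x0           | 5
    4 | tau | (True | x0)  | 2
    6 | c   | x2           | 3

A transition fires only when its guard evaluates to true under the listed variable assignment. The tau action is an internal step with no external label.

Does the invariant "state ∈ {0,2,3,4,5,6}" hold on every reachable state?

Inv-set: {0,2,3,4,5,6}
R = {0,2,4,6}
  0: ok
  2: ok
  4: ok
  6: ok

Answer: INVARIANT HOLDS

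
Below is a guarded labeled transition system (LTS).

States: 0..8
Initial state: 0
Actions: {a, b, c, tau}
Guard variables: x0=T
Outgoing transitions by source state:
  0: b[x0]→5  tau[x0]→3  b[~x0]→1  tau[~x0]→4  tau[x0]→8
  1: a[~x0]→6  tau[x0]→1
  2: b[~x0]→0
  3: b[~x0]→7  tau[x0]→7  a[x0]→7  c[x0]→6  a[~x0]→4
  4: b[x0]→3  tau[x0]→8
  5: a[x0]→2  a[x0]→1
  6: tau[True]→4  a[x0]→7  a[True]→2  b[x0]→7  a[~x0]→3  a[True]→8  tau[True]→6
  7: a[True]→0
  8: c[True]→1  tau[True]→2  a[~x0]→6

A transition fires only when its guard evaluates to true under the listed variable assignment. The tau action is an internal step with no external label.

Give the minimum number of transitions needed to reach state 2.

Answer: 2

Trace:
Layered search for 2:
  depth 0: {0}
  depth 1: {3,5,8}
  depth 2: {1,2,6,7}
depth(2)=2, e.g. b·a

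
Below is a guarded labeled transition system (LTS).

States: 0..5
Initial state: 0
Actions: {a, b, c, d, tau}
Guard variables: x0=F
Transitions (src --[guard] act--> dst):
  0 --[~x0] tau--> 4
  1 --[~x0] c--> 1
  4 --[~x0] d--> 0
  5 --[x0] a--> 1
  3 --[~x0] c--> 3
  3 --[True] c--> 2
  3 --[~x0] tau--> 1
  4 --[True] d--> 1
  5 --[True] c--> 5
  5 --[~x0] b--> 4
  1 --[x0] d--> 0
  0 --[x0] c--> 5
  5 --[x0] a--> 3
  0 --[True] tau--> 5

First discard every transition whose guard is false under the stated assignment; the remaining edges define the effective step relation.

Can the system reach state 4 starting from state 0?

Answer: REACHABLE

Working:
After dropping false guards: 10 live edges.
L0 = {0}
L1 = {4,5}  now seen {0,4,5}
L2 = {1}  now seen {0,1,4,5}
R = {0,1,4,5}
Path to 4: tau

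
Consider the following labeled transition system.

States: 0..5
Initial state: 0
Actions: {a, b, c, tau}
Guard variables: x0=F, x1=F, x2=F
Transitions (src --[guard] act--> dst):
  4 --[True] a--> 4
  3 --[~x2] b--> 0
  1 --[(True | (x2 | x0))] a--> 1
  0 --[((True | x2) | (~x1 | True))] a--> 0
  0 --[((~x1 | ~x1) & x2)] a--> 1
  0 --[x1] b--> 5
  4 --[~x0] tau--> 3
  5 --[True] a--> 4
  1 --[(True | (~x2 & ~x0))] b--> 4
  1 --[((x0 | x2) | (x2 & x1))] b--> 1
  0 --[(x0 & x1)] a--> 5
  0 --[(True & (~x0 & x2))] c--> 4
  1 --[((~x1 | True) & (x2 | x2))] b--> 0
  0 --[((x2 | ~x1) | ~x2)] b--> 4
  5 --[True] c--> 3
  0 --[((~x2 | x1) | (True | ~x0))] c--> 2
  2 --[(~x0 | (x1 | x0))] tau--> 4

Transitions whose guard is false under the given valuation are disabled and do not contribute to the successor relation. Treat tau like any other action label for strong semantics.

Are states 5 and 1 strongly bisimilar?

Compute ~ classes (split until stable):
  π0 = {{0,1,2,3,4,5}}
  π1 = {{0},{1},{2},{3},{4},{5}}
6 equivalence class(es) (converged in 2)
class of 5: {5}; class of 1: {1}

Answer: NOT BISIMILAR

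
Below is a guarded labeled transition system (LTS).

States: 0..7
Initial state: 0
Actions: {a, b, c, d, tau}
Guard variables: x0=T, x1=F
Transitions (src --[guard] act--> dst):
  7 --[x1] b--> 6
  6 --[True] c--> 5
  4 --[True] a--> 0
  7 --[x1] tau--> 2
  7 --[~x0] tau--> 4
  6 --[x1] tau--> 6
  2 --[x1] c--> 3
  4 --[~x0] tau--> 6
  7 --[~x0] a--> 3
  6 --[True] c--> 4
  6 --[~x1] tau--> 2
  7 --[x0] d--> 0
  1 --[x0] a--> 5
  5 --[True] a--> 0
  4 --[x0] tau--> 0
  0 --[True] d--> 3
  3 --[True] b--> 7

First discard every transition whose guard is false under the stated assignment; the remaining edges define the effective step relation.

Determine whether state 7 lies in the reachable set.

Answer: REACHABLE

Working:
10 transition(s) survive guard evaluation.
L0 = {0}
L1 = {3}  total {0,3}
L2 = {7}  total {0,3,7}
Reach set: {0,3,7}
witness 7: d·b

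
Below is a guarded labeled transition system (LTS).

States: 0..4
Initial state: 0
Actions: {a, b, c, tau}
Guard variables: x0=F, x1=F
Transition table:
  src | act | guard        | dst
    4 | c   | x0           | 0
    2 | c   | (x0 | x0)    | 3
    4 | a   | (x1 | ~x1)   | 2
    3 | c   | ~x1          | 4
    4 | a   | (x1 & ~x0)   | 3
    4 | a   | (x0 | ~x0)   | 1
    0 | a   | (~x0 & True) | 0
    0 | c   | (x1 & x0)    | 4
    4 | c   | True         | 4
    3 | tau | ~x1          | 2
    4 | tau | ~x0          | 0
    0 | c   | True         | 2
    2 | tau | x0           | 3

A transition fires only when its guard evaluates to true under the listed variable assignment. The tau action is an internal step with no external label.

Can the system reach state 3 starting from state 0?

After dropping false guards: 8 live edges.
L0 = {0}
L1 = {2}  cumulative {0,2}
R = {0,2}

Answer: UNREACHABLE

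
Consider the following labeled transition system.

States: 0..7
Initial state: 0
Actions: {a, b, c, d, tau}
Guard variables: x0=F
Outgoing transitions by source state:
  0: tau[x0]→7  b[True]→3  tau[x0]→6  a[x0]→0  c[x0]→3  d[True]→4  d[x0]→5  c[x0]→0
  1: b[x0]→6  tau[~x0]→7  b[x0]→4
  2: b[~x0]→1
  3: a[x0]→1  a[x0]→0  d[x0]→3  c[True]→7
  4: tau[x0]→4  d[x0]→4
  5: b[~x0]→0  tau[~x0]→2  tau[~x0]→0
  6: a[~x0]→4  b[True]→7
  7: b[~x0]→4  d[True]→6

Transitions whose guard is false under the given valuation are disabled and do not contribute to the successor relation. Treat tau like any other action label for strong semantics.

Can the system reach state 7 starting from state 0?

Answer: REACHABLE

Analysis:
After dropping false guards: 12 live edges.
depth 0: {0}
depth 1: {3,4}  cumulative {0,3,4}
depth 2: {7}  cumulative {0,3,4,7}
depth 3: {6}  cumulative {0,3,4,6,7}
R = {0,3,4,6,7}
witness 7: b·c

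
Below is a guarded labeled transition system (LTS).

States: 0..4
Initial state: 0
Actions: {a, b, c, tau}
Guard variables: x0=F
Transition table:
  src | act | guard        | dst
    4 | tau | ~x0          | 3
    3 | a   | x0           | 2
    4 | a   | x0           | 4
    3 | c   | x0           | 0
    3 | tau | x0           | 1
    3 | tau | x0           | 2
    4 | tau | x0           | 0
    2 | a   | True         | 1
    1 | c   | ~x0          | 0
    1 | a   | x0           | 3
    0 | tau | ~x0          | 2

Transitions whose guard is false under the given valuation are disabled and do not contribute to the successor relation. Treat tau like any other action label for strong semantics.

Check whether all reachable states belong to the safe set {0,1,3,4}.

Inv-set: {0,1,3,4}
R = {0,1,2}
  0: ok
  1: ok
  2: VIOLATES
witness against invariant: tau → 2

Answer: INVARIANT VIOLATED at state 2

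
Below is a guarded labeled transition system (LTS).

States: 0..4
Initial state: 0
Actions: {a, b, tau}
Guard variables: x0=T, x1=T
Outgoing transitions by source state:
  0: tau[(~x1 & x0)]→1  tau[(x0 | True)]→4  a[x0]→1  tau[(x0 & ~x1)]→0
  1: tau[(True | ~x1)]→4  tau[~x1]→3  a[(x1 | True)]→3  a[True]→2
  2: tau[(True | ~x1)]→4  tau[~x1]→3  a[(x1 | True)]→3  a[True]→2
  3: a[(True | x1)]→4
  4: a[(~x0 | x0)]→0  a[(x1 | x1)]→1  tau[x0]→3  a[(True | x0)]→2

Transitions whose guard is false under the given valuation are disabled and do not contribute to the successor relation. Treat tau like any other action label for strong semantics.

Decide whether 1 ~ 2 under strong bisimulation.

Bisimulation quotient by refinement:
  π0 = {{0,1,2,3,4}}
  π1 = {{0,1,2,4},{3}}
  π2 = {{0},{1,2},{3},{4}}
stable after 3 split(s): 4 block(s)
1∈{1,2}, 2∈{1,2}

Answer: BISIMILAR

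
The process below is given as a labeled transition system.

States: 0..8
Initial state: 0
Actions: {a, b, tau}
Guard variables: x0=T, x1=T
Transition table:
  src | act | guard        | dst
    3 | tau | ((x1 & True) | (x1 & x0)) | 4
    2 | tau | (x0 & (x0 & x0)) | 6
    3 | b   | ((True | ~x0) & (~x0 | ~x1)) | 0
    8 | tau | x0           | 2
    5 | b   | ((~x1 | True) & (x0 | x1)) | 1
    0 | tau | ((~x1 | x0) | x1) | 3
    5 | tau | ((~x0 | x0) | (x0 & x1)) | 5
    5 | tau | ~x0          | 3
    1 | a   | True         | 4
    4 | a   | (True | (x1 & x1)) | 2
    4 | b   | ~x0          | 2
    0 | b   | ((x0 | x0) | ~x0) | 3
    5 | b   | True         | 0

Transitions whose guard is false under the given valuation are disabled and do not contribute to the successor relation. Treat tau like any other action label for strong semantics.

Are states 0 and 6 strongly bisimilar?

Answer: NOT BISIMILAR

Analysis:
Refine partition for ~:
  round 0: {{0,1,2,3,4,5,6,7,8}}
  round 1: {{0,5},{1,4},{2,3,8},{6,7}}
  round 2: {{0},{1},{2},{3},{4},{5},{6,7},{8}}
8 equivalence class(es) (converged in 3)
[0]={0}  [6]={6,7}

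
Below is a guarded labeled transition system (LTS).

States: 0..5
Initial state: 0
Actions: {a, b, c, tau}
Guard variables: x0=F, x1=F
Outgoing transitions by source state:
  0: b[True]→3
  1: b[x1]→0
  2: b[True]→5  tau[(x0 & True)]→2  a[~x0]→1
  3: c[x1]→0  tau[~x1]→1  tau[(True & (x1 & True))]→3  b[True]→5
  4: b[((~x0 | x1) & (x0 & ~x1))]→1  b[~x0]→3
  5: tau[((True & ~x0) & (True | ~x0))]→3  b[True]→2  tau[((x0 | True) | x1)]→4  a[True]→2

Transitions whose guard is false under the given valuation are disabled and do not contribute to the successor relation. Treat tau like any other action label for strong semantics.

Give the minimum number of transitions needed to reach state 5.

Answer: 2

Working:
BFS to 5:
  depth 0: {0}
  depth 1: {3}
  depth 2: {1,5}
first hit 5 at d=2 via b·b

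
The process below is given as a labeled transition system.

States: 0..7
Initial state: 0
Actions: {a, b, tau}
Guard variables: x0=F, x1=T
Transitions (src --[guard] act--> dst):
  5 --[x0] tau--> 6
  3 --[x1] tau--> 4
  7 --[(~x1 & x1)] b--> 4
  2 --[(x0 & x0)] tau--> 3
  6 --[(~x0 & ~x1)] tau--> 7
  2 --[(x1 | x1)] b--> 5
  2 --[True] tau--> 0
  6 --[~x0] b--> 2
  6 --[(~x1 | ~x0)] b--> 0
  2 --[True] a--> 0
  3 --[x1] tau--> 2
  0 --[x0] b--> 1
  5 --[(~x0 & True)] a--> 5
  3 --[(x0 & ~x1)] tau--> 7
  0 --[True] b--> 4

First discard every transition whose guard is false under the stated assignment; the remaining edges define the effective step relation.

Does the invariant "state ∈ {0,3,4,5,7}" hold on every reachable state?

Answer: INVARIANT HOLDS

Analysis:
Inv-set: {0,3,4,5,7}
R = {0,4}
  0: safe
  4: safe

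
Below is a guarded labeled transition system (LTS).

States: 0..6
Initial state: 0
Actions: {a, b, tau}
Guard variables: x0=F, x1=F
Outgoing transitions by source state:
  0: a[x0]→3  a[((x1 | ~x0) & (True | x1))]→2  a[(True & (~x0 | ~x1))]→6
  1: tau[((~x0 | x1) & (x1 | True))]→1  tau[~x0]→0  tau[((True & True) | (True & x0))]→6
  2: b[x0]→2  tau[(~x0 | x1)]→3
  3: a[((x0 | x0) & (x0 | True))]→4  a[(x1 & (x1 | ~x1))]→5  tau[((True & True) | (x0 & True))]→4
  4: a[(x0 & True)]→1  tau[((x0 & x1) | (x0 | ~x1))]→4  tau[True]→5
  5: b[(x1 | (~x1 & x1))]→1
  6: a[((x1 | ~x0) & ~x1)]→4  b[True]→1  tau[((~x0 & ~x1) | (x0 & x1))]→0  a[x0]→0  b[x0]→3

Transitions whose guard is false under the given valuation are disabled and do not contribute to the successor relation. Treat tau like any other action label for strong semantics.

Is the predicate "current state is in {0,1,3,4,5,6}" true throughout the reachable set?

Inv-set: {0,1,3,4,5,6}
Reach set: {0,1,2,3,4,5,6}
  0: ✓
  1: ✓
  2: ✗ unsafe
  3: ✓
  4: ✓
  5: ✓
  6: ✓
counterexample path to 2: a

Answer: INVARIANT VIOLATED at state 2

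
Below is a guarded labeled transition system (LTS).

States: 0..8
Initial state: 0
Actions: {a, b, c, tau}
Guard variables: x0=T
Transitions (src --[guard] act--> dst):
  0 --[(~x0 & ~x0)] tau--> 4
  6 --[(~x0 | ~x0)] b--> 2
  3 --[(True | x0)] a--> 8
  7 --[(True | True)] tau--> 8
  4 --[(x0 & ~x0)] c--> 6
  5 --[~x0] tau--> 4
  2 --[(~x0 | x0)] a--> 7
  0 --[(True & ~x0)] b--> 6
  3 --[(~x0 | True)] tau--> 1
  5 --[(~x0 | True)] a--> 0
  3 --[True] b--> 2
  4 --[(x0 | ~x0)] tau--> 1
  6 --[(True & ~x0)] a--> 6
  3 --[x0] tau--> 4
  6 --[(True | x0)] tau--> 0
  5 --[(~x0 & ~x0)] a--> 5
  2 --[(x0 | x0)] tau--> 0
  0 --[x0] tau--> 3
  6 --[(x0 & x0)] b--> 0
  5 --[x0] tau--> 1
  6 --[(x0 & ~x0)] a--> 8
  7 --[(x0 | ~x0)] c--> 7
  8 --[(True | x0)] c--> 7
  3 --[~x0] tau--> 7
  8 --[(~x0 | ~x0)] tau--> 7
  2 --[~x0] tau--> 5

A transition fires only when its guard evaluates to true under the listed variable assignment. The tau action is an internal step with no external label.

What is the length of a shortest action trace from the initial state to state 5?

Answer: UNREACHABLE

Trace:
BFS to 5:
  depth 0: {0}
  depth 1: {3}
  depth 2: {1,2,4,8}
  depth 3: {7}
5 never appears.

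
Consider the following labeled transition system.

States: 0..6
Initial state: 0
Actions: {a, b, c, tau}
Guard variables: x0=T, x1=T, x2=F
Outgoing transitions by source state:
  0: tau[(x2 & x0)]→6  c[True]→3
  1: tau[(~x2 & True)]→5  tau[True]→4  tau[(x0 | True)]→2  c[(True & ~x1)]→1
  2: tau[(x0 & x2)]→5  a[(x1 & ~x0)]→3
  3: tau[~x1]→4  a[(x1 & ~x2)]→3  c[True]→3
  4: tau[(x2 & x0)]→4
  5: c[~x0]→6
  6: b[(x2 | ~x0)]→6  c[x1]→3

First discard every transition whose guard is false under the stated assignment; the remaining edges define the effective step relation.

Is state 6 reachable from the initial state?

Answer: UNREACHABLE

Trace:
7 transition(s) survive guard evaluation.
L0 = {0}
L1 = {3}  total {0,3}
Reachable = {0,3}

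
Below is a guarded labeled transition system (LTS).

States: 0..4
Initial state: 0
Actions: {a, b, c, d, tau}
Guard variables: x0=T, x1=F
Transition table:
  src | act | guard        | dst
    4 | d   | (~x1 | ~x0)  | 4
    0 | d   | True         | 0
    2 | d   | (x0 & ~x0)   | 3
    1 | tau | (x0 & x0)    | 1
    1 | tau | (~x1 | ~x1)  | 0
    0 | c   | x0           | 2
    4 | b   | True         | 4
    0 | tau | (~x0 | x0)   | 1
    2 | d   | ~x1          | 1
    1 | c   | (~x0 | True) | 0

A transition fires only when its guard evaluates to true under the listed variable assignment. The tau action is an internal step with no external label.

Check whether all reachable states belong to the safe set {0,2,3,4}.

Allowed set {0,2,3,4}
R = {0,1,2}
  0: safe
  1: VIOLATES
  2: safe
counterexample path to 1: tau

Answer: INVARIANT VIOLATED at state 1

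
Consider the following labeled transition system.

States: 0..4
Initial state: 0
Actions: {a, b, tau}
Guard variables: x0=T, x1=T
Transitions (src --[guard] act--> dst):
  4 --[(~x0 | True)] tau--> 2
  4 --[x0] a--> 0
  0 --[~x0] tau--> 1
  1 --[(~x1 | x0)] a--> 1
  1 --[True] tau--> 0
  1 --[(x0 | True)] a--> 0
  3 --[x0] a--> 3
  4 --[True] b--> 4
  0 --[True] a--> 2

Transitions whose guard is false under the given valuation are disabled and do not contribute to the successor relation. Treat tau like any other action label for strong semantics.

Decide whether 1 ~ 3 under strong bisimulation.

Answer: NOT BISIMILAR

Working:
Compute ~ classes (split until stable):
  P[0] = {{0,1,2,3,4}}
  P[1] = {{0,3},{1},{2},{4}}
  P[2] = {{0},{1},{2},{3},{4}}
stable after 3 split(s): 5 block(s)
1∈{1}, 3∈{3}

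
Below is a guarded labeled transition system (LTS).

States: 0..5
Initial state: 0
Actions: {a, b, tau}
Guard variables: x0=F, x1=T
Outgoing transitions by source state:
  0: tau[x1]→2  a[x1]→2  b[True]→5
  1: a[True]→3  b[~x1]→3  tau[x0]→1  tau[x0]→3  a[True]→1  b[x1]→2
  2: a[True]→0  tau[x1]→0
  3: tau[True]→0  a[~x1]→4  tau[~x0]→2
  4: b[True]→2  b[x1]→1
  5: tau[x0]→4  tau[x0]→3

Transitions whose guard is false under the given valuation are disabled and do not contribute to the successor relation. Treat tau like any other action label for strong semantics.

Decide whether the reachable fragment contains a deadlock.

Answer: DEADLOCK at state 5

Working:
R = {0,2,5}
  0: a→2  b→5  tau→2  [3 exit(s)]
  2: a→0  tau→0  [2 exit(s)]
  5: ∅  [no exit]
Path to 5: b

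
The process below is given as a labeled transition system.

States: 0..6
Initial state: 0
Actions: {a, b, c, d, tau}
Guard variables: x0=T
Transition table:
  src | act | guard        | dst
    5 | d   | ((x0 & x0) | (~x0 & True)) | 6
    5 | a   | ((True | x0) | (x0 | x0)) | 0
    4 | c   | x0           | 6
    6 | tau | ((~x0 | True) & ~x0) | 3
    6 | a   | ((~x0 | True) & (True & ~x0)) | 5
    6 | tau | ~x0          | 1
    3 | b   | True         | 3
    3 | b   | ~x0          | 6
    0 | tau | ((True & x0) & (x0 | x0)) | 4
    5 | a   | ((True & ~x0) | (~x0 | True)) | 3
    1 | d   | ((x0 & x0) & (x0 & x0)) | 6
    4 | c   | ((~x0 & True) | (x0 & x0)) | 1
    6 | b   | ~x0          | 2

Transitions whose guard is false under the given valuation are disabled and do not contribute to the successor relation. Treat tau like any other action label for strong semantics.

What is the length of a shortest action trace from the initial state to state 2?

Answer: UNREACHABLE

Working:
BFS to 2:
  L0 = {0}
  L1 = {4}
  L2 = {1,6}
2 never appears.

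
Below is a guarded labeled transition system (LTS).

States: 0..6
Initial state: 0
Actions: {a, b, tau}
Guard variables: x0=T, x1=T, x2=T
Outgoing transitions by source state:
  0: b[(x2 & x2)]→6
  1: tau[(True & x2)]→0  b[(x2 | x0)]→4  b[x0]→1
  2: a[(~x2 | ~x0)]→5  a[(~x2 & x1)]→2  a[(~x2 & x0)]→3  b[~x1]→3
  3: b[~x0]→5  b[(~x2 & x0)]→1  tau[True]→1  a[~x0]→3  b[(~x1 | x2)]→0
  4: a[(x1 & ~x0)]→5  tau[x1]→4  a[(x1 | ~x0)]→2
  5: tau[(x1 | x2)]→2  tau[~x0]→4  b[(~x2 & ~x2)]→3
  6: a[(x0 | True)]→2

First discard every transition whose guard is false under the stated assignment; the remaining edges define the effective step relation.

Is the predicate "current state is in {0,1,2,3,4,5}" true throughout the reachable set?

Safe = {0,1,2,3,4,5}
R = {0,2,6}
  0: ✓
  2: ✓
  6: VIOLATES
counterexample path to 6: b

Answer: INVARIANT VIOLATED at state 6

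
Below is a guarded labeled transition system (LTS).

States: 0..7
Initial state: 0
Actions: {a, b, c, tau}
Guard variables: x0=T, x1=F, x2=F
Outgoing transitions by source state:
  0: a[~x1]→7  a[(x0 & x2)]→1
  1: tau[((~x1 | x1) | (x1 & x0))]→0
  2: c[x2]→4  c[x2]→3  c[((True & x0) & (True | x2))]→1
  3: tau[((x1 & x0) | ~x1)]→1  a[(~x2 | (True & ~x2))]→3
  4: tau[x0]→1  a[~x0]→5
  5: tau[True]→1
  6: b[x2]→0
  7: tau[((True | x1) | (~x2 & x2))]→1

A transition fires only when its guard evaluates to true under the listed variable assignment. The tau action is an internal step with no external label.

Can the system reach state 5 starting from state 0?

Answer: UNREACHABLE

Trace:
Guard filter leaves 8 enabled edge(s).
depth 0: {0}
depth 1: {7}  total {0,7}
depth 2: {1}  total {0,1,7}
Reach set: {0,1,7}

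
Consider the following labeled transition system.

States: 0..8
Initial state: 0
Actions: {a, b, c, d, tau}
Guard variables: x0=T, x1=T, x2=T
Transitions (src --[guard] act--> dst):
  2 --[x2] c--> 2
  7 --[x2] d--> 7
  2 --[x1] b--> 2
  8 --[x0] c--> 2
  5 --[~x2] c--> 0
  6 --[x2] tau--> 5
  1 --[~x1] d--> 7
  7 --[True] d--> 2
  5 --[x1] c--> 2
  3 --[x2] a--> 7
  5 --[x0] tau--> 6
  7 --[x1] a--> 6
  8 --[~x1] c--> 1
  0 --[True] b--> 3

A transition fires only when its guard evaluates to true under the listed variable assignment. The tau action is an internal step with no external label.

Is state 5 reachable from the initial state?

Guard filter leaves 11 enabled edge(s).
Layer 0: {0}
Layer 1: {3}  total {0,3}
Layer 2: {7}  total {0,3,7}
Layer 3: {2,6}  total {0,2,3,6,7}
Layer 4: {5}  total {0,2,3,5,6,7}
Reach set: {0,2,3,5,6,7}
Path to 5: b·a·a·tau

Answer: REACHABLE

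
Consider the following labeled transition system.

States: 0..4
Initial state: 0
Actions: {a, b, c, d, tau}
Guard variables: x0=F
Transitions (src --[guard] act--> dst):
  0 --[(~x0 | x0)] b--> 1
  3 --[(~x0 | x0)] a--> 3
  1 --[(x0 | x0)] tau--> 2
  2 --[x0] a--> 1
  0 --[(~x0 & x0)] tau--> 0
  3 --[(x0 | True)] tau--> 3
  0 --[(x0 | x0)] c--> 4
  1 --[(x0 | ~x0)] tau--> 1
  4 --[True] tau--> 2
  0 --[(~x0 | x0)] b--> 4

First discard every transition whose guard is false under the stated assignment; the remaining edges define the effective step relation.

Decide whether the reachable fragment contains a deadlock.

R = {0,1,2,4}
  0: b→1  b→4  [2 exit(s)]
  1: tau→1  [1 exit(s)]
  2: ∅  [no exit]
  4: tau→2  [1 exit(s)]
Path to 2: b·tau

Answer: DEADLOCK at state 2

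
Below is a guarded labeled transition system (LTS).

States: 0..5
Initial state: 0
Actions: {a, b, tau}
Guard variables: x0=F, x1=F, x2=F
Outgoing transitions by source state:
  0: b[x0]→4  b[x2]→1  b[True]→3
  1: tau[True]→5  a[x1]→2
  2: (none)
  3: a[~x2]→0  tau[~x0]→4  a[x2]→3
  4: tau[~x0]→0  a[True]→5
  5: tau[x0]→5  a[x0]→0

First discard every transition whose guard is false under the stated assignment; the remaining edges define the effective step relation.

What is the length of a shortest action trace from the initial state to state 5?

BFS to 5:
  depth 0: {0}
  depth 1: {3}
  depth 2: {4}
  depth 3: {5}
5 enters at depth 3; path b·tau·a

Answer: 3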